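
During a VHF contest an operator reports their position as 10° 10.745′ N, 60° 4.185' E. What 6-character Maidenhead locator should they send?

Add 180° to longitude and 90° to latitude: 240.0697, 100.1791.
Field: lon ⌊240.0697/20⌋ = 12 → M; lat ⌊100.1791/10⌋ = 10 → K.
Square: lon ⌊0.0697/2⌋ = 0; lat ⌊0.1791/1⌋ = 0.
Subsquare: lon ⌊0.0697/0.0833333⌋ = 0 → a; lat ⌊0.1791/0.0416667⌋ = 4 → e.

MK00ae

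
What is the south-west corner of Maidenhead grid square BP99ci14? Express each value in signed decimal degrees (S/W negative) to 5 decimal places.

Field B=1, P=15: +1·20° lon, +15·10° lat → SW at lon -160°, lat 60°.
Square 9, 9: +9·2° lon, +9·1° lat → SW at lon -142°, lat 69°.
Subsquare c=2, i=8: +2·0.0833333° lon, +8·0.0416667° lat → SW at lon -141.833°, lat 69.3333°.
Extended square 1, 4: +1·0.00833333° lon, +4·0.00416667° lat → SW at lon -141.825°, lat 69.35°.
latitude 69.35000, longitude -141.82500.

69.35000, -141.82500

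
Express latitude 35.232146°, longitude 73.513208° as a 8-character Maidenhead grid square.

MM65sf15

Offset from 180°W / 90°S: lon 253.51321°, lat 125.23215°.
Field: lon ⌊253.51321/20⌋ = 12 → M; lat ⌊125.23215/10⌋ = 12 → M.
Square: lon ⌊13.51321/2⌋ = 6; lat ⌊5.23215/1⌋ = 5.
Subsquare: lon ⌊1.51321/0.0833333⌋ = 18 → s; lat ⌊0.23215/0.0416667⌋ = 5 → f.
Extended square: lon ⌊0.01321/0.00833333⌋ = 1; lat ⌊0.02381/0.00416667⌋ = 5.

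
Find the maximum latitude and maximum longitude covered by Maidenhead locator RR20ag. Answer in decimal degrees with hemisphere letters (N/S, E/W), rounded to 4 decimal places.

Field R=17, R=17: +17·20° lon, +17·10° lat → SW at lon 160°, lat 80°.
Square 2, 0: +2·2° lon, +0·1° lat → SW at lon 164°, lat 80°.
Subsquare a=0, g=6: +0·0.0833333° lon, +6·0.0416667° lat → SW at lon 164°, lat 80.25°.
Cell spans 0.0833333° lon × 0.0416667° lat. NE corner is SW corner plus one full cell.
latitude 80.2917° N, longitude 164.0833° E.

80.2917° N, 164.0833° E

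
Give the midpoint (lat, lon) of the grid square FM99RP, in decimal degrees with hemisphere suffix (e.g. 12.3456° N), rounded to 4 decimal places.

39.6458° N, 60.5417° W

Field F=5, M=12: +5·20° lon, +12·10° lat → SW at lon -80°, lat 30°.
Square 9, 9: +9·2° lon, +9·1° lat → SW at lon -62°, lat 39°.
Subsquare r=17, p=15: +17·0.0833333° lon, +15·0.0416667° lat → SW at lon -60.5833°, lat 39.625°.
Cell spans 0.0833333° lon × 0.0416667° lat. Centre is SW corner plus half of each.
latitude 39.6458° N, longitude 60.5417° W.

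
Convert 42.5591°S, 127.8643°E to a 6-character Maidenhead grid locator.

PE37wk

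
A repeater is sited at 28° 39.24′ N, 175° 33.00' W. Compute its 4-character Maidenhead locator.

AL28

Add 180° to longitude and 90° to latitude: 4.45, 118.65.
Field: 4.45/20 → 0 → A, 118.65/10 → 11 → L; chars AL.
Square: 4.45/2 → 2, 8.65/1 → 8; chars 28.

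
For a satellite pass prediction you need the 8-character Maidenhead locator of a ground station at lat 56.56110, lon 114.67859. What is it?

OO76in14

Add 180° to longitude and 90° to latitude: 294.67859, 146.56110.
Field (20°×10°, letters A–R): lon ⌊294.67859/20⌋ = 14 → O; lat ⌊146.56110/10⌋ = 14 → O.
Square (2°×1°, digits 0–9): lon ⌊14.67859/2⌋ = 7; lat ⌊6.56110/1⌋ = 6.
Subsquare (5′×2.5′, letters a–x): lon ⌊0.67859/0.0833333⌋ = 8 → i; lat ⌊0.56110/0.0416667⌋ = 13 → n.
Extended square (30″×15″, digits 0–9): lon ⌊0.01192/0.00833333⌋ = 1; lat ⌊0.01943/0.00416667⌋ = 4.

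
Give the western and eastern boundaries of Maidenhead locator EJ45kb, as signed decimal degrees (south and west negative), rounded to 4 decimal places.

-91.1667, -91.0833

Field E=4, J=9: +4·20° lon, +9·10° lat → SW at lon -100°, lat 0°.
Square 4, 5: +4·2° lon, +5·1° lat → SW at lon -92°, lat 5°.
Subsquare k=10, b=1: +10·0.0833333° lon, +1·0.0416667° lat → SW at lon -91.1667°, lat 5.04167°.
Cell spans 0.0833333° lon × 0.0416667° lat.
west -91.1667, east -91.0833.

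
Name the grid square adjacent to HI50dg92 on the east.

Longitude extended square 9; +1 → 10, wraps to 0, carry into subsquare.
Longitude subsquare d = 3; +1 → 4 = e.
The latitude characters are unchanged.

HI50eg02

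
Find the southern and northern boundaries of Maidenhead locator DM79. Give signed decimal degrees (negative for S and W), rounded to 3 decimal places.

Field D=3, M=12: +3·20° lon, +12·10° lat → SW at lon -120°, lat 30°.
Square 7, 9: +7·2° lon, +9·1° lat → SW at lon -106°, lat 39°.
Cell spans 2° lon × 1° lat.
south 39.000, north 40.000.

39.000, 40.000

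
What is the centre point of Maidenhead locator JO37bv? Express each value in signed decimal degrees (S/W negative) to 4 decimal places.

57.8958, 6.1250

Field J=9, O=14: +9·20° lon, +14·10° lat → SW at lon 0°, lat 50°.
Square 3, 7: +3·2° lon, +7·1° lat → SW at lon 6°, lat 57°.
Subsquare b=1, v=21: +1·0.0833333° lon, +21·0.0416667° lat → SW at lon 6.08333°, lat 57.875°.
Cell spans 0.0833333° lon × 0.0416667° lat. Centre is SW corner plus half of each.
latitude 57.8958, longitude 6.1250.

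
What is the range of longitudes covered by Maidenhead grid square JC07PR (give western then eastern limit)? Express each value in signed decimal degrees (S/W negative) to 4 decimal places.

1.2500, 1.3333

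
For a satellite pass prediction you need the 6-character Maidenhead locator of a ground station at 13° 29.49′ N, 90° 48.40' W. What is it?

Offset from 180°W / 90°S: lon 89.1933°, lat 103.4915°.
Field (20°×10°, letters A–R): lon ⌊89.1933/20⌋ = 4 → E; lat ⌊103.4915/10⌋ = 10 → K.
Square (2°×1°, digits 0–9): lon ⌊9.1933/2⌋ = 4; lat ⌊3.4915/1⌋ = 3.
Subsquare (5′×2.5′, letters a–x): lon ⌊1.1933/0.0833333⌋ = 14 → o; lat ⌊0.4915/0.0416667⌋ = 11 → l.

EK43ol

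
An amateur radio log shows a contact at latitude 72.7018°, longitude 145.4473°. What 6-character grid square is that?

Offset from 180°W / 90°S: lon 325.4473°, lat 162.7018°.
Field (20°×10°, letters A–R): lon ⌊325.4473/20⌋ = 16 → Q; lat ⌊162.7018/10⌋ = 16 → Q.
Square (2°×1°, digits 0–9): lon ⌊5.4473/2⌋ = 2; lat ⌊2.7018/1⌋ = 2.
Subsquare (5′×2.5′, letters a–x): lon ⌊1.4473/0.0833333⌋ = 17 → r; lat ⌊0.7018/0.0416667⌋ = 16 → q.

QQ22rq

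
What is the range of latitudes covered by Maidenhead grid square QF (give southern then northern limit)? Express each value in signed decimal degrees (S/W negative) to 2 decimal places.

Field Q=16, F=5: +16·20° lon, +5·10° lat → SW at lon 140°, lat -40°.
Cell spans 20° lon × 10° lat.
south -40.00, north -30.00.

-40.00, -30.00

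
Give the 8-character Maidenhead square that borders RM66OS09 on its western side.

RM66ns99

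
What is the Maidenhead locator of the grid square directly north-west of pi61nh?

PI61mi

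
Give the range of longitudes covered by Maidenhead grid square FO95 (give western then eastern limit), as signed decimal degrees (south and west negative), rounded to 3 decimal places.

Field F=5, O=14: +5·20° lon, +14·10° lat → SW at lon -80°, lat 50°.
Square 9, 5: +9·2° lon, +5·1° lat → SW at lon -62°, lat 55°.
Cell spans 2° lon × 1° lat.
west -62.000, east -60.000.

-62.000, -60.000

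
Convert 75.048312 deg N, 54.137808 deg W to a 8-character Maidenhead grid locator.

Offset from 180°W / 90°S: lon 125.86219°, lat 165.04831°.
Field: lon ⌊125.86219/20⌋ = 6 → G; lat ⌊165.04831/10⌋ = 16 → Q.
Square: lon ⌊5.86219/2⌋ = 2; lat ⌊5.04831/1⌋ = 5.
Subsquare: lon ⌊1.86219/0.0833333⌋ = 22 → w; lat ⌊0.04831/0.0416667⌋ = 1 → b.
Extended square: lon ⌊0.02886/0.00833333⌋ = 3; lat ⌊0.00665/0.00416667⌋ = 1.

GQ25wb31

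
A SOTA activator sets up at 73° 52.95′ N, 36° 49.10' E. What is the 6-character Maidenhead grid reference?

KQ83jv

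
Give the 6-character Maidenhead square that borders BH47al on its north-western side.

BH37xm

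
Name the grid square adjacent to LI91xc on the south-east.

MI01ab

Longitude subsquare x = 23; +1 → 24, wraps to 0 = a, carry into square.
Longitude square 9; +1 → 10, wraps to 0, carry into field.
Longitude field L = 11; +1 → 12 = M.
Latitude subsquare c = 2; −1 → 1 = b.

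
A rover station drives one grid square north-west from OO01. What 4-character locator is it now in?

NO92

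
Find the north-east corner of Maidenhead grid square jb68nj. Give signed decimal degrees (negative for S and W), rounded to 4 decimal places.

-71.5833, 13.1667

Field J=9, B=1: +9·20° lon, +1·10° lat → SW at lon 0°, lat -80°.
Square 6, 8: +6·2° lon, +8·1° lat → SW at lon 12°, lat -72°.
Subsquare n=13, j=9: +13·0.0833333° lon, +9·0.0416667° lat → SW at lon 13.0833°, lat -71.625°.
Cell spans 0.0833333° lon × 0.0416667° lat. NE corner is SW corner plus one full cell.
latitude -71.5833, longitude 13.1667.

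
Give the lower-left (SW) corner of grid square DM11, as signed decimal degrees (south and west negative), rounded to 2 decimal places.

31.00, -118.00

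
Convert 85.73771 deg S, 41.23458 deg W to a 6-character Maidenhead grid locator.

GA94jg

Shift to the Maidenhead origin (180°W, 90°S): lon 138.7654, lat 4.2623.
Field (20°×10°, letters A–R): 138.7654/20 → 6 → G, 4.2623/10 → 0 → A; chars GA.
Square (2°×1°, digits 0–9): 18.7654/2 → 9, 4.2623/1 → 4; chars 94.
Subsquare (5′×2.5′, letters a–x): 0.7654/0.0833333 → 9 → j, 0.2623/0.0416667 → 6 → g; chars jg.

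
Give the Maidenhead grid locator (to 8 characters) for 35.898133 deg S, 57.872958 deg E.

LF84wc44

Offset from 180°W / 90°S: lon 237.87296°, lat 54.10187°.
Field: lon ⌊237.87296/20⌋ = 11 → L; lat ⌊54.10187/10⌋ = 5 → F.
Square: lon ⌊17.87296/2⌋ = 8; lat ⌊4.10187/1⌋ = 4.
Subsquare: lon ⌊1.87296/0.0833333⌋ = 22 → w; lat ⌊0.10187/0.0416667⌋ = 2 → c.
Extended square: lon ⌊0.03962/0.00833333⌋ = 4; lat ⌊0.01853/0.00416667⌋ = 4.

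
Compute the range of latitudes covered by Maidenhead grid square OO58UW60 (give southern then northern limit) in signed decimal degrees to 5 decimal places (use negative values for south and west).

58.91667, 58.92083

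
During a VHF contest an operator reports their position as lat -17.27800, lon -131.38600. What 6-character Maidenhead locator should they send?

CH42hr

Shift to the Maidenhead origin (180°W, 90°S): lon 48.6140, lat 72.7220.
Field: 48.6140/20 → 2 → C, 72.7220/10 → 7 → H; chars CH.
Square: 8.6140/2 → 4, 2.7220/1 → 2; chars 42.
Subsquare: 0.6140/0.0833333 → 7 → h, 0.7220/0.0416667 → 17 → r; chars hr.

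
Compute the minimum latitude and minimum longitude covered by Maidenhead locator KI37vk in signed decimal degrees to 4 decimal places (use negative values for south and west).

Field K=10, I=8: +10·20° lon, +8·10° lat → SW at lon 20°, lat -10°.
Square 3, 7: +3·2° lon, +7·1° lat → SW at lon 26°, lat -3°.
Subsquare v=21, k=10: +21·0.0833333° lon, +10·0.0416667° lat → SW at lon 27.75°, lat -2.58333°.
latitude -2.5833, longitude 27.7500.

-2.5833, 27.7500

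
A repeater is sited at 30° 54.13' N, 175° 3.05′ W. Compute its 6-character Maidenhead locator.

AM20lv

Add 180° to longitude and 90° to latitude: 4.9492, 120.9022.
Field: 4.9492/20 → 0 → A, 120.9022/10 → 12 → M; chars AM.
Square: 4.9492/2 → 2, 0.9022/1 → 0; chars 20.
Subsquare: 0.9492/0.0833333 → 11 → l, 0.9022/0.0416667 → 21 → v; chars lv.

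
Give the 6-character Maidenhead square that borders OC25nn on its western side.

OC25mn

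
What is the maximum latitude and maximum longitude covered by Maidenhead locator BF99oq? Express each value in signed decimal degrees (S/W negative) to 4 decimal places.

-30.2917, -140.7500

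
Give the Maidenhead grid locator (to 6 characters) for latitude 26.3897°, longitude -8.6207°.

Add 180° to longitude and 90° to latitude: 171.3793, 116.3897.
Field (20°×10°, letters A–R): lon ⌊171.3793/20⌋ = 8 → I; lat ⌊116.3897/10⌋ = 11 → L.
Square (2°×1°, digits 0–9): lon ⌊11.3793/2⌋ = 5; lat ⌊6.3897/1⌋ = 6.
Subsquare (5′×2.5′, letters a–x): lon ⌊1.3793/0.0833333⌋ = 16 → q; lat ⌊0.3897/0.0416667⌋ = 9 → j.

IL56qj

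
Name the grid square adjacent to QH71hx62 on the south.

QH71hx61

Latitude extended square 2; −1 → 1.
The longitude characters are unchanged.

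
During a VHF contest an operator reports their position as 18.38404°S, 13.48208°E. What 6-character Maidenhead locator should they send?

JH61ro

Shift to the Maidenhead origin (180°W, 90°S): lon 193.4821, lat 71.6160.
Field: lon ⌊193.4821/20⌋ = 9 → J; lat ⌊71.6160/10⌋ = 7 → H.
Square: lon ⌊13.4821/2⌋ = 6; lat ⌊1.6160/1⌋ = 1.
Subsquare: lon ⌊1.4821/0.0833333⌋ = 17 → r; lat ⌊0.6160/0.0416667⌋ = 14 → o.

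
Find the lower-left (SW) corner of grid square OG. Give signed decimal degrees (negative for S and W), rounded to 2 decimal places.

-30.00, 100.00

Field O=14, G=6: +14·20° lon, +6·10° lat → SW at lon 100°, lat -30°.
latitude -30.00, longitude 100.00.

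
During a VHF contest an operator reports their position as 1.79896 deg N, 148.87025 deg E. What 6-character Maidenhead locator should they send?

Shift to the Maidenhead origin (180°W, 90°S): lon 328.8702, lat 91.7990.
Field: lon ⌊328.8702/20⌋ = 16 → Q; lat ⌊91.7990/10⌋ = 9 → J.
Square: lon ⌊8.8702/2⌋ = 4; lat ⌊1.7990/1⌋ = 1.
Subsquare: lon ⌊0.8702/0.0833333⌋ = 10 → k; lat ⌊0.7990/0.0416667⌋ = 19 → t.

QJ41kt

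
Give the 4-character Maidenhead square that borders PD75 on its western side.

PD65

Longitude square 7; −1 → 6.
The latitude characters are unchanged.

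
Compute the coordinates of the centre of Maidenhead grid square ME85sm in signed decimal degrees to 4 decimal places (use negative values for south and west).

-44.4792, 77.5417

Field M=12, E=4: +12·20° lon, +4·10° lat → SW at lon 60°, lat -50°.
Square 8, 5: +8·2° lon, +5·1° lat → SW at lon 76°, lat -45°.
Subsquare s=18, m=12: +18·0.0833333° lon, +12·0.0416667° lat → SW at lon 77.5°, lat -44.5°.
Cell spans 0.0833333° lon × 0.0416667° lat. Centre is SW corner plus half of each.
latitude -44.4792, longitude 77.5417.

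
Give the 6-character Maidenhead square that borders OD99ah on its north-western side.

OD89xi

Longitude subsquare a = 0; −1 → -1, wraps to 23 = x, carry into square.
Longitude square 9; −1 → 8.
Latitude subsquare h = 7; +1 → 8 = i.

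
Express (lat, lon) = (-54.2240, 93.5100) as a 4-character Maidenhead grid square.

Shift to the Maidenhead origin (180°W, 90°S): lon 273.51, lat 35.78.
Field: lon ⌊273.51/20⌋ = 13 → N; lat ⌊35.78/10⌋ = 3 → D.
Square: lon ⌊13.51/2⌋ = 6; lat ⌊5.78/1⌋ = 5.

ND65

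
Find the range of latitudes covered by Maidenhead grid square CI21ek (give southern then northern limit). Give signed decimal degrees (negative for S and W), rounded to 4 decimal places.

-8.5833, -8.5417

Field C=2, I=8: +2·20° lon, +8·10° lat → SW at lon -140°, lat -10°.
Square 2, 1: +2·2° lon, +1·1° lat → SW at lon -136°, lat -9°.
Subsquare e=4, k=10: +4·0.0833333° lon, +10·0.0416667° lat → SW at lon -135.667°, lat -8.58333°.
Cell spans 0.0833333° lon × 0.0416667° lat.
south -8.5833, north -8.5417.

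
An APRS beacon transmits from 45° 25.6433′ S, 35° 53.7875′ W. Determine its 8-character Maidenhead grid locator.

Shift to the Maidenhead origin (180°W, 90°S): lon 144.10354, lat 44.57261.
Field (20°×10°, letters A–R): lon ⌊144.10354/20⌋ = 7 → H; lat ⌊44.57261/10⌋ = 4 → E.
Square (2°×1°, digits 0–9): lon ⌊4.10354/2⌋ = 2; lat ⌊4.57261/1⌋ = 4.
Subsquare (5′×2.5′, letters a–x): lon ⌊0.10354/0.0833333⌋ = 1 → b; lat ⌊0.57261/0.0416667⌋ = 13 → n.
Extended square (30″×15″, digits 0–9): lon ⌊0.02021/0.00833333⌋ = 2; lat ⌊0.03095/0.00416667⌋ = 7.

HE24bn27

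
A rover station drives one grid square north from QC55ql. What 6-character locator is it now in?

QC55qm

Latitude subsquare l = 11; +1 → 12 = m.
The longitude characters are unchanged.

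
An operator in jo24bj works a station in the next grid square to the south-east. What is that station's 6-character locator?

Longitude subsquare b = 1; +1 → 2 = c.
Latitude subsquare j = 9; −1 → 8 = i.

JO24ci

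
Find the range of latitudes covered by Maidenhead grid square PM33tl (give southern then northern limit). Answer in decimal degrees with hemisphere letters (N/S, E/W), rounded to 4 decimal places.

Field P=15, M=12: +15·20° lon, +12·10° lat → SW at lon 120°, lat 30°.
Square 3, 3: +3·2° lon, +3·1° lat → SW at lon 126°, lat 33°.
Subsquare t=19, l=11: +19·0.0833333° lon, +11·0.0416667° lat → SW at lon 127.583°, lat 33.4583°.
Cell spans 0.0833333° lon × 0.0416667° lat.
south 33.4583° N, north 33.5000° N.

33.4583° N, 33.5000° N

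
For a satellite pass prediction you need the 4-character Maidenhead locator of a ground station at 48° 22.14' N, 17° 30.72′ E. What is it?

JN88

Shift to the Maidenhead origin (180°W, 90°S): lon 197.51, lat 138.37.
Field: 197.51/20 → 9 → J, 138.37/10 → 13 → N; chars JN.
Square: 17.51/2 → 8, 8.37/1 → 8; chars 88.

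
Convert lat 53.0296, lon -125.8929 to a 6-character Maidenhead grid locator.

CO73ba

Add 180° to longitude and 90° to latitude: 54.1071, 143.0296.
Field (20°×10°, letters A–R): 54.1071/20 → 2 → C, 143.0296/10 → 14 → O; chars CO.
Square (2°×1°, digits 0–9): 14.1071/2 → 7, 3.0296/1 → 3; chars 73.
Subsquare (5′×2.5′, letters a–x): 0.1071/0.0833333 → 1 → b, 0.0296/0.0416667 → 0 → a; chars ba.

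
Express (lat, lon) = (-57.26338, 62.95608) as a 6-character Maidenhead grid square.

Shift to the Maidenhead origin (180°W, 90°S): lon 242.9561, lat 32.7366.
Field: lon ⌊242.9561/20⌋ = 12 → M; lat ⌊32.7366/10⌋ = 3 → D.
Square: lon ⌊2.9561/2⌋ = 1; lat ⌊2.7366/1⌋ = 2.
Subsquare: lon ⌊0.9561/0.0833333⌋ = 11 → l; lat ⌊0.7366/0.0416667⌋ = 17 → r.

MD12lr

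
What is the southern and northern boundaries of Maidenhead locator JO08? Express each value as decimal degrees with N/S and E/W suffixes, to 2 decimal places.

Field J=9, O=14: +9·20° lon, +14·10° lat → SW at lon 0°, lat 50°.
Square 0, 8: +0·2° lon, +8·1° lat → SW at lon 0°, lat 58°.
Cell spans 2° lon × 1° lat.
south 58.00° N, north 59.00° N.

58.00° N, 59.00° N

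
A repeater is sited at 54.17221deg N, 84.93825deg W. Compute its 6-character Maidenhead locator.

EO74me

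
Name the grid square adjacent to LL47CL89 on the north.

LL47cm80

Latitude extended square 9; +1 → 10, wraps to 0, carry into subsquare.
Latitude subsquare l = 11; +1 → 12 = m.
The longitude characters are unchanged.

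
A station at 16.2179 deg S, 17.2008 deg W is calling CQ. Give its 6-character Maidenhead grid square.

Offset from 180°W / 90°S: lon 162.7992°, lat 73.7821°.
Field (20°×10°, letters A–R): lon ⌊162.7992/20⌋ = 8 → I; lat ⌊73.7821/10⌋ = 7 → H.
Square (2°×1°, digits 0–9): lon ⌊2.7992/2⌋ = 1; lat ⌊3.7821/1⌋ = 3.
Subsquare (5′×2.5′, letters a–x): lon ⌊0.7992/0.0833333⌋ = 9 → j; lat ⌊0.7821/0.0416667⌋ = 18 → s.

IH13js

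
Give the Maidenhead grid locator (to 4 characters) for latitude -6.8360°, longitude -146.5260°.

Offset from 180°W / 90°S: lon 33.47°, lat 83.16°.
Field: 33.47/20 → 1 → B, 83.16/10 → 8 → I; chars BI.
Square: 13.47/2 → 6, 3.16/1 → 3; chars 63.

BI63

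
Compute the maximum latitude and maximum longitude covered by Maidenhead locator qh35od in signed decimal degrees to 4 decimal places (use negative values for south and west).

Field Q=16, H=7: +16·20° lon, +7·10° lat → SW at lon 140°, lat -20°.
Square 3, 5: +3·2° lon, +5·1° lat → SW at lon 146°, lat -15°.
Subsquare o=14, d=3: +14·0.0833333° lon, +3·0.0416667° lat → SW at lon 147.167°, lat -14.875°.
Cell spans 0.0833333° lon × 0.0416667° lat. NE corner is SW corner plus one full cell.
latitude -14.8333, longitude 147.2500.

-14.8333, 147.2500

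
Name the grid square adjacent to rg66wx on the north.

RG67wa

Latitude subsquare x = 23; +1 → 24, wraps to 0 = a, carry into square.
Latitude square 6; +1 → 7.
The longitude characters are unchanged.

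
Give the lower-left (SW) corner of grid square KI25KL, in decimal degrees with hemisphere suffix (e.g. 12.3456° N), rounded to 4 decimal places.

4.5417° S, 24.8333° E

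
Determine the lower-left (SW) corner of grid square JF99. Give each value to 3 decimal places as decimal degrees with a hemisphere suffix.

Field J=9, F=5: +9·20° lon, +5·10° lat → SW at lon 0°, lat -40°.
Square 9, 9: +9·2° lon, +9·1° lat → SW at lon 18°, lat -31°.
latitude 31.000° S, longitude 18.000° E.

31.000° S, 18.000° E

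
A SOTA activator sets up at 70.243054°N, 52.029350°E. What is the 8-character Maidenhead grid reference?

Offset from 180°W / 90°S: lon 232.02935°, lat 160.24305°.
Field: lon ⌊232.02935/20⌋ = 11 → L; lat ⌊160.24305/10⌋ = 16 → Q.
Square: lon ⌊12.02935/2⌋ = 6; lat ⌊0.24305/1⌋ = 0.
Subsquare: lon ⌊0.02935/0.0833333⌋ = 0 → a; lat ⌊0.24305/0.0416667⌋ = 5 → f.
Extended square: lon ⌊0.02935/0.00833333⌋ = 3; lat ⌊0.03472/0.00416667⌋ = 8.

LQ60af38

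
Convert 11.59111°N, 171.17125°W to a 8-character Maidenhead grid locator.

AK41jo91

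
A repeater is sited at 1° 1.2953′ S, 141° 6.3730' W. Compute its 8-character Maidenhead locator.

Offset from 180°W / 90°S: lon 38.89378°, lat 88.97841°.
Field (20°×10°, letters A–R): lon ⌊38.89378/20⌋ = 1 → B; lat ⌊88.97841/10⌋ = 8 → I.
Square (2°×1°, digits 0–9): lon ⌊18.89378/2⌋ = 9; lat ⌊8.97841/1⌋ = 8.
Subsquare (5′×2.5′, letters a–x): lon ⌊0.89378/0.0833333⌋ = 10 → k; lat ⌊0.97841/0.0416667⌋ = 23 → x.
Extended square (30″×15″, digits 0–9): lon ⌊0.06045/0.00833333⌋ = 7; lat ⌊0.02008/0.00416667⌋ = 4.

BI98kx74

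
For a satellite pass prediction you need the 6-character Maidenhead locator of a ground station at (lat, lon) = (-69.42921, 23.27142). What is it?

KC10pn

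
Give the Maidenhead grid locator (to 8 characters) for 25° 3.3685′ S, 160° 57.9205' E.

Shift to the Maidenhead origin (180°W, 90°S): lon 340.96534, lat 64.94386.
Field: 340.96534/20 → 17 → R, 64.94386/10 → 6 → G; chars RG.
Square: 0.96534/2 → 0, 4.94386/1 → 4; chars 04.
Subsquare: 0.96534/0.0833333 → 11 → l, 0.94386/0.0416667 → 22 → w; chars lw.
Extended square: 0.04867/0.00833333 → 5, 0.02719/0.00416667 → 6; chars 56.

RG04lw56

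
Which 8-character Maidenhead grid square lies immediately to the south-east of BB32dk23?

BB32dk32

Longitude extended square 2; +1 → 3.
Latitude extended square 3; −1 → 2.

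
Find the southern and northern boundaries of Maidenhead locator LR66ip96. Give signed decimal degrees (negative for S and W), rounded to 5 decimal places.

86.65000, 86.65417

Field L=11, R=17: +11·20° lon, +17·10° lat → SW at lon 40°, lat 80°.
Square 6, 6: +6·2° lon, +6·1° lat → SW at lon 52°, lat 86°.
Subsquare i=8, p=15: +8·0.0833333° lon, +15·0.0416667° lat → SW at lon 52.6667°, lat 86.625°.
Extended square 9, 6: +9·0.00833333° lon, +6·0.00416667° lat → SW at lon 52.7417°, lat 86.65°.
Cell spans 0.00833333° lon × 0.00416667° lat.
south 86.65000, north 86.65417.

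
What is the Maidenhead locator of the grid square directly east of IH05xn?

Longitude subsquare x = 23; +1 → 24, wraps to 0 = a, carry into square.
Longitude square 0; +1 → 1.
The latitude characters are unchanged.

IH15an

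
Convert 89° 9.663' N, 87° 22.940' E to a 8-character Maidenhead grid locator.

NR39qd58

Offset from 180°W / 90°S: lon 267.38233°, lat 179.16105°.
Field: 267.38233/20 → 13 → N, 179.16105/10 → 17 → R; chars NR.
Square: 7.38233/2 → 3, 9.16105/1 → 9; chars 39.
Subsquare: 1.38233/0.0833333 → 16 → q, 0.16105/0.0416667 → 3 → d; chars qd.
Extended square: 0.04900/0.00833333 → 5, 0.03605/0.00416667 → 8; chars 58.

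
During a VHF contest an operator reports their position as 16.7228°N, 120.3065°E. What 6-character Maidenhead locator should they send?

Offset from 180°W / 90°S: lon 300.3065°, lat 106.7228°.
Field (20°×10°, letters A–R): 300.3065/20 → 15 → P, 106.7228/10 → 10 → K; chars PK.
Square (2°×1°, digits 0–9): 0.3065/2 → 0, 6.7228/1 → 6; chars 06.
Subsquare (5′×2.5′, letters a–x): 0.3065/0.0833333 → 3 → d, 0.7228/0.0416667 → 17 → r; chars dr.

PK06dr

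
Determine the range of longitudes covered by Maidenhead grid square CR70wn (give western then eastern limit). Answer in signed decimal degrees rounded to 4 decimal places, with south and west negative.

-124.1667, -124.0833

Field C=2, R=17: +2·20° lon, +17·10° lat → SW at lon -140°, lat 80°.
Square 7, 0: +7·2° lon, +0·1° lat → SW at lon -126°, lat 80°.
Subsquare w=22, n=13: +22·0.0833333° lon, +13·0.0416667° lat → SW at lon -124.167°, lat 80.5417°.
Cell spans 0.0833333° lon × 0.0416667° lat.
west -124.1667, east -124.0833.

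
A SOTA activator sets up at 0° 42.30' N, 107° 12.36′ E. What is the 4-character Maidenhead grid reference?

Add 180° to longitude and 90° to latitude: 287.21, 90.70.
Field: lon ⌊287.21/20⌋ = 14 → O; lat ⌊90.70/10⌋ = 9 → J.
Square: lon ⌊7.21/2⌋ = 3; lat ⌊0.70/1⌋ = 0.

OJ30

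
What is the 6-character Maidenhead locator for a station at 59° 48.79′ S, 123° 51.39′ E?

PD10we

Offset from 180°W / 90°S: lon 303.8565°, lat 30.1868°.
Field: 303.8565/20 → 15 → P, 30.1868/10 → 3 → D; chars PD.
Square: 3.8565/2 → 1, 0.1868/1 → 0; chars 10.
Subsquare: 1.8565/0.0833333 → 22 → w, 0.1868/0.0416667 → 4 → e; chars we.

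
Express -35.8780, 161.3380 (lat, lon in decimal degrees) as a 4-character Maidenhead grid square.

Offset from 180°W / 90°S: lon 341.34°, lat 54.12°.
Field: lon ⌊341.34/20⌋ = 17 → R; lat ⌊54.12/10⌋ = 5 → F.
Square: lon ⌊1.34/2⌋ = 0; lat ⌊4.12/1⌋ = 4.

RF04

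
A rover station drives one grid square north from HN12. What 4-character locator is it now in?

Latitude square 2; +1 → 3.
The longitude characters are unchanged.

HN13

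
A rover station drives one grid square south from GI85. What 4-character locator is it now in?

Latitude square 5; −1 → 4.
The longitude characters are unchanged.

GI84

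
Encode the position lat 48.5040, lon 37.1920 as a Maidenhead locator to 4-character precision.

KN88

Shift to the Maidenhead origin (180°W, 90°S): lon 217.19, lat 138.50.
Field (20°×10°, letters A–R): lon ⌊217.19/20⌋ = 10 → K; lat ⌊138.50/10⌋ = 13 → N.
Square (2°×1°, digits 0–9): lon ⌊17.19/2⌋ = 8; lat ⌊8.50/1⌋ = 8.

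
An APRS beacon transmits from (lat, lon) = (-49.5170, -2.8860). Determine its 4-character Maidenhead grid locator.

IE80

Add 180° to longitude and 90° to latitude: 177.11, 40.48.
Field (20°×10°, letters A–R): 177.11/20 → 8 → I, 40.48/10 → 4 → E; chars IE.
Square (2°×1°, digits 0–9): 17.11/2 → 8, 0.48/1 → 0; chars 80.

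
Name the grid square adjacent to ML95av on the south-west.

Longitude subsquare a = 0; −1 → -1, wraps to 23 = x, carry into square.
Longitude square 9; −1 → 8.
Latitude subsquare v = 21; −1 → 20 = u.

ML85xu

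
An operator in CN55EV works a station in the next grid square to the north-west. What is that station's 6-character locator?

CN55dw

Longitude subsquare e = 4; −1 → 3 = d.
Latitude subsquare v = 21; +1 → 22 = w.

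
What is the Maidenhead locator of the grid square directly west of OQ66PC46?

OQ66pc36

Longitude extended square 4; −1 → 3.
The latitude characters are unchanged.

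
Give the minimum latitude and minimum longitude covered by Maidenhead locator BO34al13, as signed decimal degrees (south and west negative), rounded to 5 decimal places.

54.47083, -153.99167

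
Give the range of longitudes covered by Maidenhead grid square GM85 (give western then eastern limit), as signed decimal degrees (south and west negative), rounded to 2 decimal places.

-44.00, -42.00

Field G=6, M=12: +6·20° lon, +12·10° lat → SW at lon -60°, lat 30°.
Square 8, 5: +8·2° lon, +5·1° lat → SW at lon -44°, lat 35°.
Cell spans 2° lon × 1° lat.
west -44.00, east -42.00.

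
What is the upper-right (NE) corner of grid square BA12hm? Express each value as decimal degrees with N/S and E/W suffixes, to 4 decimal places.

87.4583° S, 157.3333° W

Field B=1, A=0: +1·20° lon, +0·10° lat → SW at lon -160°, lat -90°.
Square 1, 2: +1·2° lon, +2·1° lat → SW at lon -158°, lat -88°.
Subsquare h=7, m=12: +7·0.0833333° lon, +12·0.0416667° lat → SW at lon -157.417°, lat -87.5°.
Cell spans 0.0833333° lon × 0.0416667° lat. NE corner is SW corner plus one full cell.
latitude 87.4583° S, longitude 157.3333° W.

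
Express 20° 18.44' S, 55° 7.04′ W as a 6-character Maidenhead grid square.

GG29kq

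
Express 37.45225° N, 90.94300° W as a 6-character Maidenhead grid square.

EM47mk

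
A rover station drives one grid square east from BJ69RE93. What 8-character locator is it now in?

Longitude extended square 9; +1 → 10, wraps to 0, carry into subsquare.
Longitude subsquare r = 17; +1 → 18 = s.
The latitude characters are unchanged.

BJ69se03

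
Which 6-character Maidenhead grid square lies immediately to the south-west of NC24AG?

NC14xf

Longitude subsquare a = 0; −1 → -1, wraps to 23 = x, carry into square.
Longitude square 2; −1 → 1.
Latitude subsquare g = 6; −1 → 5 = f.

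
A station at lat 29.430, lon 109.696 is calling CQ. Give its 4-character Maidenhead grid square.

OL49

Add 180° to longitude and 90° to latitude: 289.70, 119.43.
Field: 289.70/20 → 14 → O, 119.43/10 → 11 → L; chars OL.
Square: 9.70/2 → 4, 9.43/1 → 9; chars 49.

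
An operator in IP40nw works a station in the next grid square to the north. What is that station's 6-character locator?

Latitude subsquare w = 22; +1 → 23 = x.
The longitude characters are unchanged.

IP40nx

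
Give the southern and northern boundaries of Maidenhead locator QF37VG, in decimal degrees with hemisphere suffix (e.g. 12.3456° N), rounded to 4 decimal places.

Field Q=16, F=5: +16·20° lon, +5·10° lat → SW at lon 140°, lat -40°.
Square 3, 7: +3·2° lon, +7·1° lat → SW at lon 146°, lat -33°.
Subsquare v=21, g=6: +21·0.0833333° lon, +6·0.0416667° lat → SW at lon 147.75°, lat -32.75°.
Cell spans 0.0833333° lon × 0.0416667° lat.
south 32.7500° S, north 32.7083° S.

32.7500° S, 32.7083° S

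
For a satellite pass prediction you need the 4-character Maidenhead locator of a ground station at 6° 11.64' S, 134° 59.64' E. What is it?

Shift to the Maidenhead origin (180°W, 90°S): lon 314.99, lat 83.81.
Field: 314.99/20 → 15 → P, 83.81/10 → 8 → I; chars PI.
Square: 14.99/2 → 7, 3.81/1 → 3; chars 73.

PI73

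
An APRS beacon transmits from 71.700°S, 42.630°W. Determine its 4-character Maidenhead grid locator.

GB88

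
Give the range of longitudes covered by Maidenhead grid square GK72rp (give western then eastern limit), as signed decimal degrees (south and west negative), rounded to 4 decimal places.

Field G=6, K=10: +6·20° lon, +10·10° lat → SW at lon -60°, lat 10°.
Square 7, 2: +7·2° lon, +2·1° lat → SW at lon -46°, lat 12°.
Subsquare r=17, p=15: +17·0.0833333° lon, +15·0.0416667° lat → SW at lon -44.5833°, lat 12.625°.
Cell spans 0.0833333° lon × 0.0416667° lat.
west -44.5833, east -44.5000.

-44.5833, -44.5000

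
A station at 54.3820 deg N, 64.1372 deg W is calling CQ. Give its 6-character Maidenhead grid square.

FO74wj

Shift to the Maidenhead origin (180°W, 90°S): lon 115.8628, lat 144.3820.
Field: lon ⌊115.8628/20⌋ = 5 → F; lat ⌊144.3820/10⌋ = 14 → O.
Square: lon ⌊15.8628/2⌋ = 7; lat ⌊4.3820/1⌋ = 4.
Subsquare: lon ⌊1.8628/0.0833333⌋ = 22 → w; lat ⌊0.3820/0.0416667⌋ = 9 → j.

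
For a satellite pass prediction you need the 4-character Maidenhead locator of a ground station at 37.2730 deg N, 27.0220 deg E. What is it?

KM37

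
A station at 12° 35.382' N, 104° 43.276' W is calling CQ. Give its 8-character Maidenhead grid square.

DK72po31

Shift to the Maidenhead origin (180°W, 90°S): lon 75.27873, lat 102.58970.
Field: lon ⌊75.27873/20⌋ = 3 → D; lat ⌊102.58970/10⌋ = 10 → K.
Square: lon ⌊15.27873/2⌋ = 7; lat ⌊2.58970/1⌋ = 2.
Subsquare: lon ⌊1.27873/0.0833333⌋ = 15 → p; lat ⌊0.58970/0.0416667⌋ = 14 → o.
Extended square: lon ⌊0.02873/0.00833333⌋ = 3; lat ⌊0.00637/0.00416667⌋ = 1.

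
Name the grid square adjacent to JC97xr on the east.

KC07ar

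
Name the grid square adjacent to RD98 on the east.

AD08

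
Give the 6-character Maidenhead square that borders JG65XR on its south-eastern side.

JG75aq

Longitude subsquare x = 23; +1 → 24, wraps to 0 = a, carry into square.
Longitude square 6; +1 → 7.
Latitude subsquare r = 17; −1 → 16 = q.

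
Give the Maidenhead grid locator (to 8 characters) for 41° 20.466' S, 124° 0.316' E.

Offset from 180°W / 90°S: lon 304.00527°, lat 48.65890°.
Field: 304.00527/20 → 15 → P, 48.65890/10 → 4 → E; chars PE.
Square: 4.00527/2 → 2, 8.65890/1 → 8; chars 28.
Subsquare: 0.00527/0.0833333 → 0 → a, 0.65890/0.0416667 → 15 → p; chars ap.
Extended square: 0.00527/0.00833333 → 0, 0.03390/0.00416667 → 8; chars 08.

PE28ap08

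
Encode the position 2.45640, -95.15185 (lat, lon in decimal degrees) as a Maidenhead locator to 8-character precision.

EJ22kk19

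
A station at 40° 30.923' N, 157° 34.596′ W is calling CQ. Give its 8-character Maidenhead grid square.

BN10fm03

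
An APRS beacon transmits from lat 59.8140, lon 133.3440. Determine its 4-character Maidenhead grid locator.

Shift to the Maidenhead origin (180°W, 90°S): lon 313.34, lat 149.81.
Field (20°×10°, letters A–R): 313.34/20 → 15 → P, 149.81/10 → 14 → O; chars PO.
Square (2°×1°, digits 0–9): 13.34/2 → 6, 9.81/1 → 9; chars 69.

PO69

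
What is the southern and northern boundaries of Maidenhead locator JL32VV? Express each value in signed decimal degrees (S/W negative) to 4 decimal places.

22.8750, 22.9167

Field J=9, L=11: +9·20° lon, +11·10° lat → SW at lon 0°, lat 20°.
Square 3, 2: +3·2° lon, +2·1° lat → SW at lon 6°, lat 22°.
Subsquare v=21, v=21: +21·0.0833333° lon, +21·0.0416667° lat → SW at lon 7.75°, lat 22.875°.
Cell spans 0.0833333° lon × 0.0416667° lat.
south 22.8750, north 22.9167.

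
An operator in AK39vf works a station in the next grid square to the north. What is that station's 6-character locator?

AK39vg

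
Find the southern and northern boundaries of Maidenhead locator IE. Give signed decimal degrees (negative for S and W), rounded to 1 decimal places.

-50.0, -40.0

Field I=8, E=4: +8·20° lon, +4·10° lat → SW at lon -20°, lat -50°.
Cell spans 20° lon × 10° lat.
south -50.0, north -40.0.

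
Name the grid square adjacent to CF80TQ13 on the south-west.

CF80tq02

Longitude extended square 1; −1 → 0.
Latitude extended square 3; −1 → 2.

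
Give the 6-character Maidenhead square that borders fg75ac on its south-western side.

Longitude subsquare a = 0; −1 → -1, wraps to 23 = x, carry into square.
Longitude square 7; −1 → 6.
Latitude subsquare c = 2; −1 → 1 = b.

FG65xb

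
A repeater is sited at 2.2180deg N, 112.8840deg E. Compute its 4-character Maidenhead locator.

OJ62

Offset from 180°W / 90°S: lon 292.88°, lat 92.22°.
Field: 292.88/20 → 14 → O, 92.22/10 → 9 → J; chars OJ.
Square: 12.88/2 → 6, 2.22/1 → 2; chars 62.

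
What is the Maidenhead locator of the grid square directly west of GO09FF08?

GO09ef98

Longitude extended square 0; −1 → -1, wraps to 9, carry into subsquare.
Longitude subsquare f = 5; −1 → 4 = e.
The latitude characters are unchanged.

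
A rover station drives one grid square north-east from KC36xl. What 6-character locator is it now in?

KC46am

Longitude subsquare x = 23; +1 → 24, wraps to 0 = a, carry into square.
Longitude square 3; +1 → 4.
Latitude subsquare l = 11; +1 → 12 = m.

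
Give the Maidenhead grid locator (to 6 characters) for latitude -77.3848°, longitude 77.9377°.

Shift to the Maidenhead origin (180°W, 90°S): lon 257.9377, lat 12.6152.
Field: lon ⌊257.9377/20⌋ = 12 → M; lat ⌊12.6152/10⌋ = 1 → B.
Square: lon ⌊17.9377/2⌋ = 8; lat ⌊2.6152/1⌋ = 2.
Subsquare: lon ⌊1.9377/0.0833333⌋ = 23 → x; lat ⌊0.6152/0.0416667⌋ = 14 → o.

MB82xo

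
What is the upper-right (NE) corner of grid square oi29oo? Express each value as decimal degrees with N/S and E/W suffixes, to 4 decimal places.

0.3750° S, 105.2500° E

Field O=14, I=8: +14·20° lon, +8·10° lat → SW at lon 100°, lat -10°.
Square 2, 9: +2·2° lon, +9·1° lat → SW at lon 104°, lat -1°.
Subsquare o=14, o=14: +14·0.0833333° lon, +14·0.0416667° lat → SW at lon 105.167°, lat -0.416667°.
Cell spans 0.0833333° lon × 0.0416667° lat. NE corner is SW corner plus one full cell.
latitude 0.3750° S, longitude 105.2500° E.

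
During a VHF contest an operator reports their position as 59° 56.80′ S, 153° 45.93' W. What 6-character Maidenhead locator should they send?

BD30cb

Add 180° to longitude and 90° to latitude: 26.2345, 30.0533.
Field (20°×10°, letters A–R): 26.2345/20 → 1 → B, 30.0533/10 → 3 → D; chars BD.
Square (2°×1°, digits 0–9): 6.2345/2 → 3, 0.0533/1 → 0; chars 30.
Subsquare (5′×2.5′, letters a–x): 0.2345/0.0833333 → 2 → c, 0.0533/0.0416667 → 1 → b; chars cb.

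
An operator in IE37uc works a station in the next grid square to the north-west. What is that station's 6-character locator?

IE37td

Longitude subsquare u = 20; −1 → 19 = t.
Latitude subsquare c = 2; +1 → 3 = d.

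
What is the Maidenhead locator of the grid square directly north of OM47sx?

Latitude subsquare x = 23; +1 → 24, wraps to 0 = a, carry into square.
Latitude square 7; +1 → 8.
The longitude characters are unchanged.

OM48sa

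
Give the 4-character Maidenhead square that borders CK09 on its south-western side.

BK98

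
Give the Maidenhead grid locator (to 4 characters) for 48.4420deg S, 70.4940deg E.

ME51

Add 180° to longitude and 90° to latitude: 250.49, 41.56.
Field (20°×10°, letters A–R): 250.49/20 → 12 → M, 41.56/10 → 4 → E; chars ME.
Square (2°×1°, digits 0–9): 10.49/2 → 5, 1.56/1 → 1; chars 51.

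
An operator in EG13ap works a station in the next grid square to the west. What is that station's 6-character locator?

EG03xp

Longitude subsquare a = 0; −1 → -1, wraps to 23 = x, carry into square.
Longitude square 1; −1 → 0.
The latitude characters are unchanged.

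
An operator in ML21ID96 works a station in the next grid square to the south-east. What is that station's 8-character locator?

Longitude extended square 9; +1 → 10, wraps to 0, carry into subsquare.
Longitude subsquare i = 8; +1 → 9 = j.
Latitude extended square 6; −1 → 5.

ML21jd05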